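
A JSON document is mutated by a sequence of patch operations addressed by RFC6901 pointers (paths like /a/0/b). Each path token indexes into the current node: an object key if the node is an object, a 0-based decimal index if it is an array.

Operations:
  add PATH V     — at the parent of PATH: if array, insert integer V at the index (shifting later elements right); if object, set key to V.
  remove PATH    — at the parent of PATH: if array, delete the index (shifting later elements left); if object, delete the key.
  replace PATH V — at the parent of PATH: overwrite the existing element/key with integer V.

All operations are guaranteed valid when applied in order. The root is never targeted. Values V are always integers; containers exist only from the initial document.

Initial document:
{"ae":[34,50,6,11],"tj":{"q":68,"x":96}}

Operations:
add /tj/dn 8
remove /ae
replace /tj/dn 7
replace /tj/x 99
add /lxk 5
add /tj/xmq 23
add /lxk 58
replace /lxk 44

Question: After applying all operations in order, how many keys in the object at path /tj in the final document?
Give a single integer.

Answer: 4

Derivation:
After op 1 (add /tj/dn 8): {"ae":[34,50,6,11],"tj":{"dn":8,"q":68,"x":96}}
After op 2 (remove /ae): {"tj":{"dn":8,"q":68,"x":96}}
After op 3 (replace /tj/dn 7): {"tj":{"dn":7,"q":68,"x":96}}
After op 4 (replace /tj/x 99): {"tj":{"dn":7,"q":68,"x":99}}
After op 5 (add /lxk 5): {"lxk":5,"tj":{"dn":7,"q":68,"x":99}}
After op 6 (add /tj/xmq 23): {"lxk":5,"tj":{"dn":7,"q":68,"x":99,"xmq":23}}
After op 7 (add /lxk 58): {"lxk":58,"tj":{"dn":7,"q":68,"x":99,"xmq":23}}
After op 8 (replace /lxk 44): {"lxk":44,"tj":{"dn":7,"q":68,"x":99,"xmq":23}}
Size at path /tj: 4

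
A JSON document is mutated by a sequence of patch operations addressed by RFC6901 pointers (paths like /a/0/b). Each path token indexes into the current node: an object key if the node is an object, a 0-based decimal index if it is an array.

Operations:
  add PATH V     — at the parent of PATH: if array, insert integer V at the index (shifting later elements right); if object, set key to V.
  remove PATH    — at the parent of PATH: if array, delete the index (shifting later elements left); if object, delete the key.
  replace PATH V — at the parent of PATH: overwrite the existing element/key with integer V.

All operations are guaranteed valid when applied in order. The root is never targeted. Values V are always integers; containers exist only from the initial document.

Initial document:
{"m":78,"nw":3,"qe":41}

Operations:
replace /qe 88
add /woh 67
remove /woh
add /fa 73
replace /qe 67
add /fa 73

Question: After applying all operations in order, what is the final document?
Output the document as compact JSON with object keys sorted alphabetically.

Answer: {"fa":73,"m":78,"nw":3,"qe":67}

Derivation:
After op 1 (replace /qe 88): {"m":78,"nw":3,"qe":88}
After op 2 (add /woh 67): {"m":78,"nw":3,"qe":88,"woh":67}
After op 3 (remove /woh): {"m":78,"nw":3,"qe":88}
After op 4 (add /fa 73): {"fa":73,"m":78,"nw":3,"qe":88}
After op 5 (replace /qe 67): {"fa":73,"m":78,"nw":3,"qe":67}
After op 6 (add /fa 73): {"fa":73,"m":78,"nw":3,"qe":67}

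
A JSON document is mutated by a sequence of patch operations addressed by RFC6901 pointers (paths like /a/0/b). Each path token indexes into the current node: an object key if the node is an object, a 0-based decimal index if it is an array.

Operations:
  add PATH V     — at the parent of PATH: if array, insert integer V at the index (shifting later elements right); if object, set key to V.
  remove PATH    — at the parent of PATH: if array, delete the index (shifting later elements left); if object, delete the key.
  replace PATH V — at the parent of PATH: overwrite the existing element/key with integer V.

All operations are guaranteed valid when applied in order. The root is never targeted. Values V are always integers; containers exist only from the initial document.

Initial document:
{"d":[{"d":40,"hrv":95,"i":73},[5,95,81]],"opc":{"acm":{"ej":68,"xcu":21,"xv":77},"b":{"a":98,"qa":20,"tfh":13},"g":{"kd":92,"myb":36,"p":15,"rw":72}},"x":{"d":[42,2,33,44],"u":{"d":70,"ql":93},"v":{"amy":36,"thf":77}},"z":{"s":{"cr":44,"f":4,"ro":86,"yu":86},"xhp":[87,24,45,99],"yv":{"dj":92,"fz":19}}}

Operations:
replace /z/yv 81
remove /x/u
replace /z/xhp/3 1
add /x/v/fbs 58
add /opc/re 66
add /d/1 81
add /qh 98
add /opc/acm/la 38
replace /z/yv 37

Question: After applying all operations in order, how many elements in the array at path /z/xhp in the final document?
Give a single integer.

After op 1 (replace /z/yv 81): {"d":[{"d":40,"hrv":95,"i":73},[5,95,81]],"opc":{"acm":{"ej":68,"xcu":21,"xv":77},"b":{"a":98,"qa":20,"tfh":13},"g":{"kd":92,"myb":36,"p":15,"rw":72}},"x":{"d":[42,2,33,44],"u":{"d":70,"ql":93},"v":{"amy":36,"thf":77}},"z":{"s":{"cr":44,"f":4,"ro":86,"yu":86},"xhp":[87,24,45,99],"yv":81}}
After op 2 (remove /x/u): {"d":[{"d":40,"hrv":95,"i":73},[5,95,81]],"opc":{"acm":{"ej":68,"xcu":21,"xv":77},"b":{"a":98,"qa":20,"tfh":13},"g":{"kd":92,"myb":36,"p":15,"rw":72}},"x":{"d":[42,2,33,44],"v":{"amy":36,"thf":77}},"z":{"s":{"cr":44,"f":4,"ro":86,"yu":86},"xhp":[87,24,45,99],"yv":81}}
After op 3 (replace /z/xhp/3 1): {"d":[{"d":40,"hrv":95,"i":73},[5,95,81]],"opc":{"acm":{"ej":68,"xcu":21,"xv":77},"b":{"a":98,"qa":20,"tfh":13},"g":{"kd":92,"myb":36,"p":15,"rw":72}},"x":{"d":[42,2,33,44],"v":{"amy":36,"thf":77}},"z":{"s":{"cr":44,"f":4,"ro":86,"yu":86},"xhp":[87,24,45,1],"yv":81}}
After op 4 (add /x/v/fbs 58): {"d":[{"d":40,"hrv":95,"i":73},[5,95,81]],"opc":{"acm":{"ej":68,"xcu":21,"xv":77},"b":{"a":98,"qa":20,"tfh":13},"g":{"kd":92,"myb":36,"p":15,"rw":72}},"x":{"d":[42,2,33,44],"v":{"amy":36,"fbs":58,"thf":77}},"z":{"s":{"cr":44,"f":4,"ro":86,"yu":86},"xhp":[87,24,45,1],"yv":81}}
After op 5 (add /opc/re 66): {"d":[{"d":40,"hrv":95,"i":73},[5,95,81]],"opc":{"acm":{"ej":68,"xcu":21,"xv":77},"b":{"a":98,"qa":20,"tfh":13},"g":{"kd":92,"myb":36,"p":15,"rw":72},"re":66},"x":{"d":[42,2,33,44],"v":{"amy":36,"fbs":58,"thf":77}},"z":{"s":{"cr":44,"f":4,"ro":86,"yu":86},"xhp":[87,24,45,1],"yv":81}}
After op 6 (add /d/1 81): {"d":[{"d":40,"hrv":95,"i":73},81,[5,95,81]],"opc":{"acm":{"ej":68,"xcu":21,"xv":77},"b":{"a":98,"qa":20,"tfh":13},"g":{"kd":92,"myb":36,"p":15,"rw":72},"re":66},"x":{"d":[42,2,33,44],"v":{"amy":36,"fbs":58,"thf":77}},"z":{"s":{"cr":44,"f":4,"ro":86,"yu":86},"xhp":[87,24,45,1],"yv":81}}
After op 7 (add /qh 98): {"d":[{"d":40,"hrv":95,"i":73},81,[5,95,81]],"opc":{"acm":{"ej":68,"xcu":21,"xv":77},"b":{"a":98,"qa":20,"tfh":13},"g":{"kd":92,"myb":36,"p":15,"rw":72},"re":66},"qh":98,"x":{"d":[42,2,33,44],"v":{"amy":36,"fbs":58,"thf":77}},"z":{"s":{"cr":44,"f":4,"ro":86,"yu":86},"xhp":[87,24,45,1],"yv":81}}
After op 8 (add /opc/acm/la 38): {"d":[{"d":40,"hrv":95,"i":73},81,[5,95,81]],"opc":{"acm":{"ej":68,"la":38,"xcu":21,"xv":77},"b":{"a":98,"qa":20,"tfh":13},"g":{"kd":92,"myb":36,"p":15,"rw":72},"re":66},"qh":98,"x":{"d":[42,2,33,44],"v":{"amy":36,"fbs":58,"thf":77}},"z":{"s":{"cr":44,"f":4,"ro":86,"yu":86},"xhp":[87,24,45,1],"yv":81}}
After op 9 (replace /z/yv 37): {"d":[{"d":40,"hrv":95,"i":73},81,[5,95,81]],"opc":{"acm":{"ej":68,"la":38,"xcu":21,"xv":77},"b":{"a":98,"qa":20,"tfh":13},"g":{"kd":92,"myb":36,"p":15,"rw":72},"re":66},"qh":98,"x":{"d":[42,2,33,44],"v":{"amy":36,"fbs":58,"thf":77}},"z":{"s":{"cr":44,"f":4,"ro":86,"yu":86},"xhp":[87,24,45,1],"yv":37}}
Size at path /z/xhp: 4

Answer: 4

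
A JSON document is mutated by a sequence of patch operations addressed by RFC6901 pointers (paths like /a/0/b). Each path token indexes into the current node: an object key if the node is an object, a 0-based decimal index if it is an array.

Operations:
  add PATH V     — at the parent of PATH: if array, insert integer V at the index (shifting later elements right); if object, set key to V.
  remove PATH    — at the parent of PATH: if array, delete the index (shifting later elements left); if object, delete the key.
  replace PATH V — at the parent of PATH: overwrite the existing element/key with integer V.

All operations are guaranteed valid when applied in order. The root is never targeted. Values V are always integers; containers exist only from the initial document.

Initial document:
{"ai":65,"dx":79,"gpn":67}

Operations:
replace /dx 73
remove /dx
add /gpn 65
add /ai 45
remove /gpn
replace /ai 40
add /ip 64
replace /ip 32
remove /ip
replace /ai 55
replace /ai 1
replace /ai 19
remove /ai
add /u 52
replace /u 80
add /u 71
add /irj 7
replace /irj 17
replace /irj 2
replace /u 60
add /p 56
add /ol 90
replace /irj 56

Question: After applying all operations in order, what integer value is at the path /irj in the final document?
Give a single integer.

Answer: 56

Derivation:
After op 1 (replace /dx 73): {"ai":65,"dx":73,"gpn":67}
After op 2 (remove /dx): {"ai":65,"gpn":67}
After op 3 (add /gpn 65): {"ai":65,"gpn":65}
After op 4 (add /ai 45): {"ai":45,"gpn":65}
After op 5 (remove /gpn): {"ai":45}
After op 6 (replace /ai 40): {"ai":40}
After op 7 (add /ip 64): {"ai":40,"ip":64}
After op 8 (replace /ip 32): {"ai":40,"ip":32}
After op 9 (remove /ip): {"ai":40}
After op 10 (replace /ai 55): {"ai":55}
After op 11 (replace /ai 1): {"ai":1}
After op 12 (replace /ai 19): {"ai":19}
After op 13 (remove /ai): {}
After op 14 (add /u 52): {"u":52}
After op 15 (replace /u 80): {"u":80}
After op 16 (add /u 71): {"u":71}
After op 17 (add /irj 7): {"irj":7,"u":71}
After op 18 (replace /irj 17): {"irj":17,"u":71}
After op 19 (replace /irj 2): {"irj":2,"u":71}
After op 20 (replace /u 60): {"irj":2,"u":60}
After op 21 (add /p 56): {"irj":2,"p":56,"u":60}
After op 22 (add /ol 90): {"irj":2,"ol":90,"p":56,"u":60}
After op 23 (replace /irj 56): {"irj":56,"ol":90,"p":56,"u":60}
Value at /irj: 56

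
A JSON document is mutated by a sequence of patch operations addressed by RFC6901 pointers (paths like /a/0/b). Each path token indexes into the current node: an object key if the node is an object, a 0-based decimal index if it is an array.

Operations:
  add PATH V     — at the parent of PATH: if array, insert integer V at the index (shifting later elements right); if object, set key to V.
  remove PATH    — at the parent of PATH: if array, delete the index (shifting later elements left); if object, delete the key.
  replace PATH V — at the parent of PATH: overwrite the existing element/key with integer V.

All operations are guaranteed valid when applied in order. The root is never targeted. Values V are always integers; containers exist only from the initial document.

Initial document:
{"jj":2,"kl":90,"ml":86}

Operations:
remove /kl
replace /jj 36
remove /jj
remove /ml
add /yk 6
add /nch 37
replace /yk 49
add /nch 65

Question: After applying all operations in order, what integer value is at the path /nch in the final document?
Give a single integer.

After op 1 (remove /kl): {"jj":2,"ml":86}
After op 2 (replace /jj 36): {"jj":36,"ml":86}
After op 3 (remove /jj): {"ml":86}
After op 4 (remove /ml): {}
After op 5 (add /yk 6): {"yk":6}
After op 6 (add /nch 37): {"nch":37,"yk":6}
After op 7 (replace /yk 49): {"nch":37,"yk":49}
After op 8 (add /nch 65): {"nch":65,"yk":49}
Value at /nch: 65

Answer: 65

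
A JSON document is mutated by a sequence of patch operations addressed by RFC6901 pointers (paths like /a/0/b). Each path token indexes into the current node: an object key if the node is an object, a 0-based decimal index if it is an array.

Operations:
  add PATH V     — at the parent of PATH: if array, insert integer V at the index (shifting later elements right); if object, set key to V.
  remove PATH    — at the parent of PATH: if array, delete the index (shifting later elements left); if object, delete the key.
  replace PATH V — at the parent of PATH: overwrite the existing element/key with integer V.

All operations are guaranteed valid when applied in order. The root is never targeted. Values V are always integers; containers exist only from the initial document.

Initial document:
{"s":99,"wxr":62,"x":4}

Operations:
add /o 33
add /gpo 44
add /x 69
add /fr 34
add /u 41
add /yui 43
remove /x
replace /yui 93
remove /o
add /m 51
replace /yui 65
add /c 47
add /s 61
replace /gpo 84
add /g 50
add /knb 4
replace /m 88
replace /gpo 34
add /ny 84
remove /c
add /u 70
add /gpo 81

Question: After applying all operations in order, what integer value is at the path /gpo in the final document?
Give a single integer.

After op 1 (add /o 33): {"o":33,"s":99,"wxr":62,"x":4}
After op 2 (add /gpo 44): {"gpo":44,"o":33,"s":99,"wxr":62,"x":4}
After op 3 (add /x 69): {"gpo":44,"o":33,"s":99,"wxr":62,"x":69}
After op 4 (add /fr 34): {"fr":34,"gpo":44,"o":33,"s":99,"wxr":62,"x":69}
After op 5 (add /u 41): {"fr":34,"gpo":44,"o":33,"s":99,"u":41,"wxr":62,"x":69}
After op 6 (add /yui 43): {"fr":34,"gpo":44,"o":33,"s":99,"u":41,"wxr":62,"x":69,"yui":43}
After op 7 (remove /x): {"fr":34,"gpo":44,"o":33,"s":99,"u":41,"wxr":62,"yui":43}
After op 8 (replace /yui 93): {"fr":34,"gpo":44,"o":33,"s":99,"u":41,"wxr":62,"yui":93}
After op 9 (remove /o): {"fr":34,"gpo":44,"s":99,"u":41,"wxr":62,"yui":93}
After op 10 (add /m 51): {"fr":34,"gpo":44,"m":51,"s":99,"u":41,"wxr":62,"yui":93}
After op 11 (replace /yui 65): {"fr":34,"gpo":44,"m":51,"s":99,"u":41,"wxr":62,"yui":65}
After op 12 (add /c 47): {"c":47,"fr":34,"gpo":44,"m":51,"s":99,"u":41,"wxr":62,"yui":65}
After op 13 (add /s 61): {"c":47,"fr":34,"gpo":44,"m":51,"s":61,"u":41,"wxr":62,"yui":65}
After op 14 (replace /gpo 84): {"c":47,"fr":34,"gpo":84,"m":51,"s":61,"u":41,"wxr":62,"yui":65}
After op 15 (add /g 50): {"c":47,"fr":34,"g":50,"gpo":84,"m":51,"s":61,"u":41,"wxr":62,"yui":65}
After op 16 (add /knb 4): {"c":47,"fr":34,"g":50,"gpo":84,"knb":4,"m":51,"s":61,"u":41,"wxr":62,"yui":65}
After op 17 (replace /m 88): {"c":47,"fr":34,"g":50,"gpo":84,"knb":4,"m":88,"s":61,"u":41,"wxr":62,"yui":65}
After op 18 (replace /gpo 34): {"c":47,"fr":34,"g":50,"gpo":34,"knb":4,"m":88,"s":61,"u":41,"wxr":62,"yui":65}
After op 19 (add /ny 84): {"c":47,"fr":34,"g":50,"gpo":34,"knb":4,"m":88,"ny":84,"s":61,"u":41,"wxr":62,"yui":65}
After op 20 (remove /c): {"fr":34,"g":50,"gpo":34,"knb":4,"m":88,"ny":84,"s":61,"u":41,"wxr":62,"yui":65}
After op 21 (add /u 70): {"fr":34,"g":50,"gpo":34,"knb":4,"m":88,"ny":84,"s":61,"u":70,"wxr":62,"yui":65}
After op 22 (add /gpo 81): {"fr":34,"g":50,"gpo":81,"knb":4,"m":88,"ny":84,"s":61,"u":70,"wxr":62,"yui":65}
Value at /gpo: 81

Answer: 81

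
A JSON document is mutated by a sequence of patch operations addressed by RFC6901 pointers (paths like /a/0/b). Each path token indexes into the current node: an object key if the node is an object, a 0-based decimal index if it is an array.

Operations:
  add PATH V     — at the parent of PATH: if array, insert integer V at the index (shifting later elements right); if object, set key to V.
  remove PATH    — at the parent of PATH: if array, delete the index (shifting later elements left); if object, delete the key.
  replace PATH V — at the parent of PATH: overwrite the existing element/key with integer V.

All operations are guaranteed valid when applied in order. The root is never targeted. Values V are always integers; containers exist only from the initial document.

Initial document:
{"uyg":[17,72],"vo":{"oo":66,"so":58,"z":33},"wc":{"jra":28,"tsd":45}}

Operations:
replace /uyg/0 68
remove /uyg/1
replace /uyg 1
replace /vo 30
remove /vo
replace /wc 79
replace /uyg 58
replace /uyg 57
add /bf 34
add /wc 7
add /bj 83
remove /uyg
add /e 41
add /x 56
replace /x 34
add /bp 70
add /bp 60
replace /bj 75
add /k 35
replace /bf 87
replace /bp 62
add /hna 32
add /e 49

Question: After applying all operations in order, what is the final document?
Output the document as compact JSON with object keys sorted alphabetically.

Answer: {"bf":87,"bj":75,"bp":62,"e":49,"hna":32,"k":35,"wc":7,"x":34}

Derivation:
After op 1 (replace /uyg/0 68): {"uyg":[68,72],"vo":{"oo":66,"so":58,"z":33},"wc":{"jra":28,"tsd":45}}
After op 2 (remove /uyg/1): {"uyg":[68],"vo":{"oo":66,"so":58,"z":33},"wc":{"jra":28,"tsd":45}}
After op 3 (replace /uyg 1): {"uyg":1,"vo":{"oo":66,"so":58,"z":33},"wc":{"jra":28,"tsd":45}}
After op 4 (replace /vo 30): {"uyg":1,"vo":30,"wc":{"jra":28,"tsd":45}}
After op 5 (remove /vo): {"uyg":1,"wc":{"jra":28,"tsd":45}}
After op 6 (replace /wc 79): {"uyg":1,"wc":79}
After op 7 (replace /uyg 58): {"uyg":58,"wc":79}
After op 8 (replace /uyg 57): {"uyg":57,"wc":79}
After op 9 (add /bf 34): {"bf":34,"uyg":57,"wc":79}
After op 10 (add /wc 7): {"bf":34,"uyg":57,"wc":7}
After op 11 (add /bj 83): {"bf":34,"bj":83,"uyg":57,"wc":7}
After op 12 (remove /uyg): {"bf":34,"bj":83,"wc":7}
After op 13 (add /e 41): {"bf":34,"bj":83,"e":41,"wc":7}
After op 14 (add /x 56): {"bf":34,"bj":83,"e":41,"wc":7,"x":56}
After op 15 (replace /x 34): {"bf":34,"bj":83,"e":41,"wc":7,"x":34}
After op 16 (add /bp 70): {"bf":34,"bj":83,"bp":70,"e":41,"wc":7,"x":34}
After op 17 (add /bp 60): {"bf":34,"bj":83,"bp":60,"e":41,"wc":7,"x":34}
After op 18 (replace /bj 75): {"bf":34,"bj":75,"bp":60,"e":41,"wc":7,"x":34}
After op 19 (add /k 35): {"bf":34,"bj":75,"bp":60,"e":41,"k":35,"wc":7,"x":34}
After op 20 (replace /bf 87): {"bf":87,"bj":75,"bp":60,"e":41,"k":35,"wc":7,"x":34}
After op 21 (replace /bp 62): {"bf":87,"bj":75,"bp":62,"e":41,"k":35,"wc":7,"x":34}
After op 22 (add /hna 32): {"bf":87,"bj":75,"bp":62,"e":41,"hna":32,"k":35,"wc":7,"x":34}
After op 23 (add /e 49): {"bf":87,"bj":75,"bp":62,"e":49,"hna":32,"k":35,"wc":7,"x":34}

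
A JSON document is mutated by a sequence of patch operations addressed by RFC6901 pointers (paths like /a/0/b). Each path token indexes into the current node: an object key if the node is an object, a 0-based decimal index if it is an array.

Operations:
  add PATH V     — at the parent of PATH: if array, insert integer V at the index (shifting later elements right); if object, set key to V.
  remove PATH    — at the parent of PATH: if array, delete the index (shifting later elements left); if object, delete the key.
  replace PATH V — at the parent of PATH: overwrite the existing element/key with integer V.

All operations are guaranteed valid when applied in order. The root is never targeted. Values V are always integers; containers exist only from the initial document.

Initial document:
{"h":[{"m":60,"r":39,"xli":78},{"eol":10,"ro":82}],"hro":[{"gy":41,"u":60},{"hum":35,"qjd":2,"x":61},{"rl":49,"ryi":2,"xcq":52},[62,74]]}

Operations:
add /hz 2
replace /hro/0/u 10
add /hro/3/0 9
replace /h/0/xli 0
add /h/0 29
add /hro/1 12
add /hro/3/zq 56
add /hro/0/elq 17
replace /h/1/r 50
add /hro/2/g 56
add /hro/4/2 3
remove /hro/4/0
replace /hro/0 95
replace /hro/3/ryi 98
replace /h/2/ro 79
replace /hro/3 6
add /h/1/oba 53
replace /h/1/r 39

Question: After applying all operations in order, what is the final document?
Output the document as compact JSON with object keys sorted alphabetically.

After op 1 (add /hz 2): {"h":[{"m":60,"r":39,"xli":78},{"eol":10,"ro":82}],"hro":[{"gy":41,"u":60},{"hum":35,"qjd":2,"x":61},{"rl":49,"ryi":2,"xcq":52},[62,74]],"hz":2}
After op 2 (replace /hro/0/u 10): {"h":[{"m":60,"r":39,"xli":78},{"eol":10,"ro":82}],"hro":[{"gy":41,"u":10},{"hum":35,"qjd":2,"x":61},{"rl":49,"ryi":2,"xcq":52},[62,74]],"hz":2}
After op 3 (add /hro/3/0 9): {"h":[{"m":60,"r":39,"xli":78},{"eol":10,"ro":82}],"hro":[{"gy":41,"u":10},{"hum":35,"qjd":2,"x":61},{"rl":49,"ryi":2,"xcq":52},[9,62,74]],"hz":2}
After op 4 (replace /h/0/xli 0): {"h":[{"m":60,"r":39,"xli":0},{"eol":10,"ro":82}],"hro":[{"gy":41,"u":10},{"hum":35,"qjd":2,"x":61},{"rl":49,"ryi":2,"xcq":52},[9,62,74]],"hz":2}
After op 5 (add /h/0 29): {"h":[29,{"m":60,"r":39,"xli":0},{"eol":10,"ro":82}],"hro":[{"gy":41,"u":10},{"hum":35,"qjd":2,"x":61},{"rl":49,"ryi":2,"xcq":52},[9,62,74]],"hz":2}
After op 6 (add /hro/1 12): {"h":[29,{"m":60,"r":39,"xli":0},{"eol":10,"ro":82}],"hro":[{"gy":41,"u":10},12,{"hum":35,"qjd":2,"x":61},{"rl":49,"ryi":2,"xcq":52},[9,62,74]],"hz":2}
After op 7 (add /hro/3/zq 56): {"h":[29,{"m":60,"r":39,"xli":0},{"eol":10,"ro":82}],"hro":[{"gy":41,"u":10},12,{"hum":35,"qjd":2,"x":61},{"rl":49,"ryi":2,"xcq":52,"zq":56},[9,62,74]],"hz":2}
After op 8 (add /hro/0/elq 17): {"h":[29,{"m":60,"r":39,"xli":0},{"eol":10,"ro":82}],"hro":[{"elq":17,"gy":41,"u":10},12,{"hum":35,"qjd":2,"x":61},{"rl":49,"ryi":2,"xcq":52,"zq":56},[9,62,74]],"hz":2}
After op 9 (replace /h/1/r 50): {"h":[29,{"m":60,"r":50,"xli":0},{"eol":10,"ro":82}],"hro":[{"elq":17,"gy":41,"u":10},12,{"hum":35,"qjd":2,"x":61},{"rl":49,"ryi":2,"xcq":52,"zq":56},[9,62,74]],"hz":2}
After op 10 (add /hro/2/g 56): {"h":[29,{"m":60,"r":50,"xli":0},{"eol":10,"ro":82}],"hro":[{"elq":17,"gy":41,"u":10},12,{"g":56,"hum":35,"qjd":2,"x":61},{"rl":49,"ryi":2,"xcq":52,"zq":56},[9,62,74]],"hz":2}
After op 11 (add /hro/4/2 3): {"h":[29,{"m":60,"r":50,"xli":0},{"eol":10,"ro":82}],"hro":[{"elq":17,"gy":41,"u":10},12,{"g":56,"hum":35,"qjd":2,"x":61},{"rl":49,"ryi":2,"xcq":52,"zq":56},[9,62,3,74]],"hz":2}
After op 12 (remove /hro/4/0): {"h":[29,{"m":60,"r":50,"xli":0},{"eol":10,"ro":82}],"hro":[{"elq":17,"gy":41,"u":10},12,{"g":56,"hum":35,"qjd":2,"x":61},{"rl":49,"ryi":2,"xcq":52,"zq":56},[62,3,74]],"hz":2}
After op 13 (replace /hro/0 95): {"h":[29,{"m":60,"r":50,"xli":0},{"eol":10,"ro":82}],"hro":[95,12,{"g":56,"hum":35,"qjd":2,"x":61},{"rl":49,"ryi":2,"xcq":52,"zq":56},[62,3,74]],"hz":2}
After op 14 (replace /hro/3/ryi 98): {"h":[29,{"m":60,"r":50,"xli":0},{"eol":10,"ro":82}],"hro":[95,12,{"g":56,"hum":35,"qjd":2,"x":61},{"rl":49,"ryi":98,"xcq":52,"zq":56},[62,3,74]],"hz":2}
After op 15 (replace /h/2/ro 79): {"h":[29,{"m":60,"r":50,"xli":0},{"eol":10,"ro":79}],"hro":[95,12,{"g":56,"hum":35,"qjd":2,"x":61},{"rl":49,"ryi":98,"xcq":52,"zq":56},[62,3,74]],"hz":2}
After op 16 (replace /hro/3 6): {"h":[29,{"m":60,"r":50,"xli":0},{"eol":10,"ro":79}],"hro":[95,12,{"g":56,"hum":35,"qjd":2,"x":61},6,[62,3,74]],"hz":2}
After op 17 (add /h/1/oba 53): {"h":[29,{"m":60,"oba":53,"r":50,"xli":0},{"eol":10,"ro":79}],"hro":[95,12,{"g":56,"hum":35,"qjd":2,"x":61},6,[62,3,74]],"hz":2}
After op 18 (replace /h/1/r 39): {"h":[29,{"m":60,"oba":53,"r":39,"xli":0},{"eol":10,"ro":79}],"hro":[95,12,{"g":56,"hum":35,"qjd":2,"x":61},6,[62,3,74]],"hz":2}

Answer: {"h":[29,{"m":60,"oba":53,"r":39,"xli":0},{"eol":10,"ro":79}],"hro":[95,12,{"g":56,"hum":35,"qjd":2,"x":61},6,[62,3,74]],"hz":2}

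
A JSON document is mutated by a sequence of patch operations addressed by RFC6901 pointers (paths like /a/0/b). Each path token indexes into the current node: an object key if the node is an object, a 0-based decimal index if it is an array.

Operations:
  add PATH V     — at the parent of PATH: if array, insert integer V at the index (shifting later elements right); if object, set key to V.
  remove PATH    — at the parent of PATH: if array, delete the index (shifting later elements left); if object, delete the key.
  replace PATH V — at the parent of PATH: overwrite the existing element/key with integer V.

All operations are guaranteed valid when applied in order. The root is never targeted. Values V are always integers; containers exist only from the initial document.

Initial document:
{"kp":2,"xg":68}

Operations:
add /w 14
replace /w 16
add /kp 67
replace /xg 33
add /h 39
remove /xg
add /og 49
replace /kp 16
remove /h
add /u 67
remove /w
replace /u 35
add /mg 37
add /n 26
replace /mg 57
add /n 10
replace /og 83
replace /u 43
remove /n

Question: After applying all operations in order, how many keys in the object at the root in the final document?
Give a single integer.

Answer: 4

Derivation:
After op 1 (add /w 14): {"kp":2,"w":14,"xg":68}
After op 2 (replace /w 16): {"kp":2,"w":16,"xg":68}
After op 3 (add /kp 67): {"kp":67,"w":16,"xg":68}
After op 4 (replace /xg 33): {"kp":67,"w":16,"xg":33}
After op 5 (add /h 39): {"h":39,"kp":67,"w":16,"xg":33}
After op 6 (remove /xg): {"h":39,"kp":67,"w":16}
After op 7 (add /og 49): {"h":39,"kp":67,"og":49,"w":16}
After op 8 (replace /kp 16): {"h":39,"kp":16,"og":49,"w":16}
After op 9 (remove /h): {"kp":16,"og":49,"w":16}
After op 10 (add /u 67): {"kp":16,"og":49,"u":67,"w":16}
After op 11 (remove /w): {"kp":16,"og":49,"u":67}
After op 12 (replace /u 35): {"kp":16,"og":49,"u":35}
After op 13 (add /mg 37): {"kp":16,"mg":37,"og":49,"u":35}
After op 14 (add /n 26): {"kp":16,"mg":37,"n":26,"og":49,"u":35}
After op 15 (replace /mg 57): {"kp":16,"mg":57,"n":26,"og":49,"u":35}
After op 16 (add /n 10): {"kp":16,"mg":57,"n":10,"og":49,"u":35}
After op 17 (replace /og 83): {"kp":16,"mg":57,"n":10,"og":83,"u":35}
After op 18 (replace /u 43): {"kp":16,"mg":57,"n":10,"og":83,"u":43}
After op 19 (remove /n): {"kp":16,"mg":57,"og":83,"u":43}
Size at the root: 4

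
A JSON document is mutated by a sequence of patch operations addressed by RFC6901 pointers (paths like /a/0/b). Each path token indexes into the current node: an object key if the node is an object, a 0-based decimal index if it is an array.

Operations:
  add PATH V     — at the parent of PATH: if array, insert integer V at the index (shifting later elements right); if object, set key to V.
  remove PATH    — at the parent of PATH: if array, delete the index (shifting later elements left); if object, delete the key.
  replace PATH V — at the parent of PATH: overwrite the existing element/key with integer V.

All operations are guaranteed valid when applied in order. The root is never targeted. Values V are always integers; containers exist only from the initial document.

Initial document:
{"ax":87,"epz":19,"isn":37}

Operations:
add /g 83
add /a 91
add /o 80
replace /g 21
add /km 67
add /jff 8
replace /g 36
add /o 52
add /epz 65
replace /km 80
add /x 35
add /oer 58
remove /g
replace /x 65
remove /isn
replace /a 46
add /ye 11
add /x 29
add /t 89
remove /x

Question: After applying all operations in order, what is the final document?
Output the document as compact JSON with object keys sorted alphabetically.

After op 1 (add /g 83): {"ax":87,"epz":19,"g":83,"isn":37}
After op 2 (add /a 91): {"a":91,"ax":87,"epz":19,"g":83,"isn":37}
After op 3 (add /o 80): {"a":91,"ax":87,"epz":19,"g":83,"isn":37,"o":80}
After op 4 (replace /g 21): {"a":91,"ax":87,"epz":19,"g":21,"isn":37,"o":80}
After op 5 (add /km 67): {"a":91,"ax":87,"epz":19,"g":21,"isn":37,"km":67,"o":80}
After op 6 (add /jff 8): {"a":91,"ax":87,"epz":19,"g":21,"isn":37,"jff":8,"km":67,"o":80}
After op 7 (replace /g 36): {"a":91,"ax":87,"epz":19,"g":36,"isn":37,"jff":8,"km":67,"o":80}
After op 8 (add /o 52): {"a":91,"ax":87,"epz":19,"g":36,"isn":37,"jff":8,"km":67,"o":52}
After op 9 (add /epz 65): {"a":91,"ax":87,"epz":65,"g":36,"isn":37,"jff":8,"km":67,"o":52}
After op 10 (replace /km 80): {"a":91,"ax":87,"epz":65,"g":36,"isn":37,"jff":8,"km":80,"o":52}
After op 11 (add /x 35): {"a":91,"ax":87,"epz":65,"g":36,"isn":37,"jff":8,"km":80,"o":52,"x":35}
After op 12 (add /oer 58): {"a":91,"ax":87,"epz":65,"g":36,"isn":37,"jff":8,"km":80,"o":52,"oer":58,"x":35}
After op 13 (remove /g): {"a":91,"ax":87,"epz":65,"isn":37,"jff":8,"km":80,"o":52,"oer":58,"x":35}
After op 14 (replace /x 65): {"a":91,"ax":87,"epz":65,"isn":37,"jff":8,"km":80,"o":52,"oer":58,"x":65}
After op 15 (remove /isn): {"a":91,"ax":87,"epz":65,"jff":8,"km":80,"o":52,"oer":58,"x":65}
After op 16 (replace /a 46): {"a":46,"ax":87,"epz":65,"jff":8,"km":80,"o":52,"oer":58,"x":65}
After op 17 (add /ye 11): {"a":46,"ax":87,"epz":65,"jff":8,"km":80,"o":52,"oer":58,"x":65,"ye":11}
After op 18 (add /x 29): {"a":46,"ax":87,"epz":65,"jff":8,"km":80,"o":52,"oer":58,"x":29,"ye":11}
After op 19 (add /t 89): {"a":46,"ax":87,"epz":65,"jff":8,"km":80,"o":52,"oer":58,"t":89,"x":29,"ye":11}
After op 20 (remove /x): {"a":46,"ax":87,"epz":65,"jff":8,"km":80,"o":52,"oer":58,"t":89,"ye":11}

Answer: {"a":46,"ax":87,"epz":65,"jff":8,"km":80,"o":52,"oer":58,"t":89,"ye":11}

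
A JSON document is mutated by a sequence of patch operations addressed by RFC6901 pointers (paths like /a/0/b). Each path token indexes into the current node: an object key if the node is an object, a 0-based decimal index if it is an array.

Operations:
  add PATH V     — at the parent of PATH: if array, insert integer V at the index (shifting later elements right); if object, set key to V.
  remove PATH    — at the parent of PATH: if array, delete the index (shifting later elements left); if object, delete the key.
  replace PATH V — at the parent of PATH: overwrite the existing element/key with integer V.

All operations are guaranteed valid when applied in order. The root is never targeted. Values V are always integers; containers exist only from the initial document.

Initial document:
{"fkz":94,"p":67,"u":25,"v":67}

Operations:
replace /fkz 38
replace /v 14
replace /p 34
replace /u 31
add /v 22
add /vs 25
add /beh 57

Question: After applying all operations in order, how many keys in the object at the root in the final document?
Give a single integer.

After op 1 (replace /fkz 38): {"fkz":38,"p":67,"u":25,"v":67}
After op 2 (replace /v 14): {"fkz":38,"p":67,"u":25,"v":14}
After op 3 (replace /p 34): {"fkz":38,"p":34,"u":25,"v":14}
After op 4 (replace /u 31): {"fkz":38,"p":34,"u":31,"v":14}
After op 5 (add /v 22): {"fkz":38,"p":34,"u":31,"v":22}
After op 6 (add /vs 25): {"fkz":38,"p":34,"u":31,"v":22,"vs":25}
After op 7 (add /beh 57): {"beh":57,"fkz":38,"p":34,"u":31,"v":22,"vs":25}
Size at the root: 6

Answer: 6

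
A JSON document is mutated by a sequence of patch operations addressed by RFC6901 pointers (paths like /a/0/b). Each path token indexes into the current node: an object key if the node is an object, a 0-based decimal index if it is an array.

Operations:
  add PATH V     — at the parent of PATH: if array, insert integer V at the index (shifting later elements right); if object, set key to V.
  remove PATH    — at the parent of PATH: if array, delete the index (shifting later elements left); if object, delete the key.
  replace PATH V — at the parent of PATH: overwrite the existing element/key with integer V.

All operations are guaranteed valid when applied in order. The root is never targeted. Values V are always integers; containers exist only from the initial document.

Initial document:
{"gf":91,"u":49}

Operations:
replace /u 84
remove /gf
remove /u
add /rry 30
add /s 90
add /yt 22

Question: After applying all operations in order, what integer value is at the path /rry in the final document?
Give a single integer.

Answer: 30

Derivation:
After op 1 (replace /u 84): {"gf":91,"u":84}
After op 2 (remove /gf): {"u":84}
After op 3 (remove /u): {}
After op 4 (add /rry 30): {"rry":30}
After op 5 (add /s 90): {"rry":30,"s":90}
After op 6 (add /yt 22): {"rry":30,"s":90,"yt":22}
Value at /rry: 30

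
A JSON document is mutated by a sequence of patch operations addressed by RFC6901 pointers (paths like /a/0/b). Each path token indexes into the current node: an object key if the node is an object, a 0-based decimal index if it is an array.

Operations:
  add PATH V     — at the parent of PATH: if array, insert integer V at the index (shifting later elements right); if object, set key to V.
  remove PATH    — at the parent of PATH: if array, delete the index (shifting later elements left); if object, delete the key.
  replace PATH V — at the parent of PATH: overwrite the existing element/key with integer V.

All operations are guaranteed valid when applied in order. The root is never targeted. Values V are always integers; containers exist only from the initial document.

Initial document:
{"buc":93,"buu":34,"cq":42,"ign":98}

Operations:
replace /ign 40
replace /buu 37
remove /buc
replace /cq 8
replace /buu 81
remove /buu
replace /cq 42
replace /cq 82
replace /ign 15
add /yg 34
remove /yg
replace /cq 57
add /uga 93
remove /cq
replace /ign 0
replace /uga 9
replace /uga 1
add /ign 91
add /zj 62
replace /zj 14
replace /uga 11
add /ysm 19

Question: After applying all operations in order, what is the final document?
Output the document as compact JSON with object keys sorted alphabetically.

After op 1 (replace /ign 40): {"buc":93,"buu":34,"cq":42,"ign":40}
After op 2 (replace /buu 37): {"buc":93,"buu":37,"cq":42,"ign":40}
After op 3 (remove /buc): {"buu":37,"cq":42,"ign":40}
After op 4 (replace /cq 8): {"buu":37,"cq":8,"ign":40}
After op 5 (replace /buu 81): {"buu":81,"cq":8,"ign":40}
After op 6 (remove /buu): {"cq":8,"ign":40}
After op 7 (replace /cq 42): {"cq":42,"ign":40}
After op 8 (replace /cq 82): {"cq":82,"ign":40}
After op 9 (replace /ign 15): {"cq":82,"ign":15}
After op 10 (add /yg 34): {"cq":82,"ign":15,"yg":34}
After op 11 (remove /yg): {"cq":82,"ign":15}
After op 12 (replace /cq 57): {"cq":57,"ign":15}
After op 13 (add /uga 93): {"cq":57,"ign":15,"uga":93}
After op 14 (remove /cq): {"ign":15,"uga":93}
After op 15 (replace /ign 0): {"ign":0,"uga":93}
After op 16 (replace /uga 9): {"ign":0,"uga":9}
After op 17 (replace /uga 1): {"ign":0,"uga":1}
After op 18 (add /ign 91): {"ign":91,"uga":1}
After op 19 (add /zj 62): {"ign":91,"uga":1,"zj":62}
After op 20 (replace /zj 14): {"ign":91,"uga":1,"zj":14}
After op 21 (replace /uga 11): {"ign":91,"uga":11,"zj":14}
After op 22 (add /ysm 19): {"ign":91,"uga":11,"ysm":19,"zj":14}

Answer: {"ign":91,"uga":11,"ysm":19,"zj":14}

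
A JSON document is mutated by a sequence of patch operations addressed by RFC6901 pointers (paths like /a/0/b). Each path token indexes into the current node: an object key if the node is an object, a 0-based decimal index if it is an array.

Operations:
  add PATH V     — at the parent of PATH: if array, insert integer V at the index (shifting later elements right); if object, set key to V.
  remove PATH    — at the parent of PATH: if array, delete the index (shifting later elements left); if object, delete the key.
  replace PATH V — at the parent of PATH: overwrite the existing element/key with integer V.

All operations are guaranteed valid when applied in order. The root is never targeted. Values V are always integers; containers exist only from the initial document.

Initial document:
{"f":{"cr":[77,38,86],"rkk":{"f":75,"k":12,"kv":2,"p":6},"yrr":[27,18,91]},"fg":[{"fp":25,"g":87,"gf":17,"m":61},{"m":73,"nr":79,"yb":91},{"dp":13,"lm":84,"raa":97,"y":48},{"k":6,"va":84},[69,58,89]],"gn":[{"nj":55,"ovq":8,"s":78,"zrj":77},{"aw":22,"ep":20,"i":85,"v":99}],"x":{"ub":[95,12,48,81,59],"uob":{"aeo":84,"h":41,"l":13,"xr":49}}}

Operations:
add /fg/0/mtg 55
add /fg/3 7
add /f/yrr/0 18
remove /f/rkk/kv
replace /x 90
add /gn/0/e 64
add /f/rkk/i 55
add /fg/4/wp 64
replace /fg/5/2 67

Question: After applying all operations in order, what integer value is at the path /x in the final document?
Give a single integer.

After op 1 (add /fg/0/mtg 55): {"f":{"cr":[77,38,86],"rkk":{"f":75,"k":12,"kv":2,"p":6},"yrr":[27,18,91]},"fg":[{"fp":25,"g":87,"gf":17,"m":61,"mtg":55},{"m":73,"nr":79,"yb":91},{"dp":13,"lm":84,"raa":97,"y":48},{"k":6,"va":84},[69,58,89]],"gn":[{"nj":55,"ovq":8,"s":78,"zrj":77},{"aw":22,"ep":20,"i":85,"v":99}],"x":{"ub":[95,12,48,81,59],"uob":{"aeo":84,"h":41,"l":13,"xr":49}}}
After op 2 (add /fg/3 7): {"f":{"cr":[77,38,86],"rkk":{"f":75,"k":12,"kv":2,"p":6},"yrr":[27,18,91]},"fg":[{"fp":25,"g":87,"gf":17,"m":61,"mtg":55},{"m":73,"nr":79,"yb":91},{"dp":13,"lm":84,"raa":97,"y":48},7,{"k":6,"va":84},[69,58,89]],"gn":[{"nj":55,"ovq":8,"s":78,"zrj":77},{"aw":22,"ep":20,"i":85,"v":99}],"x":{"ub":[95,12,48,81,59],"uob":{"aeo":84,"h":41,"l":13,"xr":49}}}
After op 3 (add /f/yrr/0 18): {"f":{"cr":[77,38,86],"rkk":{"f":75,"k":12,"kv":2,"p":6},"yrr":[18,27,18,91]},"fg":[{"fp":25,"g":87,"gf":17,"m":61,"mtg":55},{"m":73,"nr":79,"yb":91},{"dp":13,"lm":84,"raa":97,"y":48},7,{"k":6,"va":84},[69,58,89]],"gn":[{"nj":55,"ovq":8,"s":78,"zrj":77},{"aw":22,"ep":20,"i":85,"v":99}],"x":{"ub":[95,12,48,81,59],"uob":{"aeo":84,"h":41,"l":13,"xr":49}}}
After op 4 (remove /f/rkk/kv): {"f":{"cr":[77,38,86],"rkk":{"f":75,"k":12,"p":6},"yrr":[18,27,18,91]},"fg":[{"fp":25,"g":87,"gf":17,"m":61,"mtg":55},{"m":73,"nr":79,"yb":91},{"dp":13,"lm":84,"raa":97,"y":48},7,{"k":6,"va":84},[69,58,89]],"gn":[{"nj":55,"ovq":8,"s":78,"zrj":77},{"aw":22,"ep":20,"i":85,"v":99}],"x":{"ub":[95,12,48,81,59],"uob":{"aeo":84,"h":41,"l":13,"xr":49}}}
After op 5 (replace /x 90): {"f":{"cr":[77,38,86],"rkk":{"f":75,"k":12,"p":6},"yrr":[18,27,18,91]},"fg":[{"fp":25,"g":87,"gf":17,"m":61,"mtg":55},{"m":73,"nr":79,"yb":91},{"dp":13,"lm":84,"raa":97,"y":48},7,{"k":6,"va":84},[69,58,89]],"gn":[{"nj":55,"ovq":8,"s":78,"zrj":77},{"aw":22,"ep":20,"i":85,"v":99}],"x":90}
After op 6 (add /gn/0/e 64): {"f":{"cr":[77,38,86],"rkk":{"f":75,"k":12,"p":6},"yrr":[18,27,18,91]},"fg":[{"fp":25,"g":87,"gf":17,"m":61,"mtg":55},{"m":73,"nr":79,"yb":91},{"dp":13,"lm":84,"raa":97,"y":48},7,{"k":6,"va":84},[69,58,89]],"gn":[{"e":64,"nj":55,"ovq":8,"s":78,"zrj":77},{"aw":22,"ep":20,"i":85,"v":99}],"x":90}
After op 7 (add /f/rkk/i 55): {"f":{"cr":[77,38,86],"rkk":{"f":75,"i":55,"k":12,"p":6},"yrr":[18,27,18,91]},"fg":[{"fp":25,"g":87,"gf":17,"m":61,"mtg":55},{"m":73,"nr":79,"yb":91},{"dp":13,"lm":84,"raa":97,"y":48},7,{"k":6,"va":84},[69,58,89]],"gn":[{"e":64,"nj":55,"ovq":8,"s":78,"zrj":77},{"aw":22,"ep":20,"i":85,"v":99}],"x":90}
After op 8 (add /fg/4/wp 64): {"f":{"cr":[77,38,86],"rkk":{"f":75,"i":55,"k":12,"p":6},"yrr":[18,27,18,91]},"fg":[{"fp":25,"g":87,"gf":17,"m":61,"mtg":55},{"m":73,"nr":79,"yb":91},{"dp":13,"lm":84,"raa":97,"y":48},7,{"k":6,"va":84,"wp":64},[69,58,89]],"gn":[{"e":64,"nj":55,"ovq":8,"s":78,"zrj":77},{"aw":22,"ep":20,"i":85,"v":99}],"x":90}
After op 9 (replace /fg/5/2 67): {"f":{"cr":[77,38,86],"rkk":{"f":75,"i":55,"k":12,"p":6},"yrr":[18,27,18,91]},"fg":[{"fp":25,"g":87,"gf":17,"m":61,"mtg":55},{"m":73,"nr":79,"yb":91},{"dp":13,"lm":84,"raa":97,"y":48},7,{"k":6,"va":84,"wp":64},[69,58,67]],"gn":[{"e":64,"nj":55,"ovq":8,"s":78,"zrj":77},{"aw":22,"ep":20,"i":85,"v":99}],"x":90}
Value at /x: 90

Answer: 90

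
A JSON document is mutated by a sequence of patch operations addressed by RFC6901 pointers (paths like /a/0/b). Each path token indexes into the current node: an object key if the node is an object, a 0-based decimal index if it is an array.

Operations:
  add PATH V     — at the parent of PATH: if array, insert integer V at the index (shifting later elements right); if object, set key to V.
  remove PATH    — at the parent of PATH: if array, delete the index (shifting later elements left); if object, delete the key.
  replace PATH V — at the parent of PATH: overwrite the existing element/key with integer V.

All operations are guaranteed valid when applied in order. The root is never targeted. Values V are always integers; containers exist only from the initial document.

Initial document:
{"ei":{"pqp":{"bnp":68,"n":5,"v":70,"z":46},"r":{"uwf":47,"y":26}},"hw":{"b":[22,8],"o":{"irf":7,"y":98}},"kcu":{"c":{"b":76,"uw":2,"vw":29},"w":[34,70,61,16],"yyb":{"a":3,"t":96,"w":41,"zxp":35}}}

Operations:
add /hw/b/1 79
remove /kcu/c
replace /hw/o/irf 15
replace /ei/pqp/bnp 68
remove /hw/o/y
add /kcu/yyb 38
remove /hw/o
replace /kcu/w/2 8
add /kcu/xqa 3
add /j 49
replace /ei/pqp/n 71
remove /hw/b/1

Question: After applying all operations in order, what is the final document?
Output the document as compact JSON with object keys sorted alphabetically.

Answer: {"ei":{"pqp":{"bnp":68,"n":71,"v":70,"z":46},"r":{"uwf":47,"y":26}},"hw":{"b":[22,8]},"j":49,"kcu":{"w":[34,70,8,16],"xqa":3,"yyb":38}}

Derivation:
After op 1 (add /hw/b/1 79): {"ei":{"pqp":{"bnp":68,"n":5,"v":70,"z":46},"r":{"uwf":47,"y":26}},"hw":{"b":[22,79,8],"o":{"irf":7,"y":98}},"kcu":{"c":{"b":76,"uw":2,"vw":29},"w":[34,70,61,16],"yyb":{"a":3,"t":96,"w":41,"zxp":35}}}
After op 2 (remove /kcu/c): {"ei":{"pqp":{"bnp":68,"n":5,"v":70,"z":46},"r":{"uwf":47,"y":26}},"hw":{"b":[22,79,8],"o":{"irf":7,"y":98}},"kcu":{"w":[34,70,61,16],"yyb":{"a":3,"t":96,"w":41,"zxp":35}}}
After op 3 (replace /hw/o/irf 15): {"ei":{"pqp":{"bnp":68,"n":5,"v":70,"z":46},"r":{"uwf":47,"y":26}},"hw":{"b":[22,79,8],"o":{"irf":15,"y":98}},"kcu":{"w":[34,70,61,16],"yyb":{"a":3,"t":96,"w":41,"zxp":35}}}
After op 4 (replace /ei/pqp/bnp 68): {"ei":{"pqp":{"bnp":68,"n":5,"v":70,"z":46},"r":{"uwf":47,"y":26}},"hw":{"b":[22,79,8],"o":{"irf":15,"y":98}},"kcu":{"w":[34,70,61,16],"yyb":{"a":3,"t":96,"w":41,"zxp":35}}}
After op 5 (remove /hw/o/y): {"ei":{"pqp":{"bnp":68,"n":5,"v":70,"z":46},"r":{"uwf":47,"y":26}},"hw":{"b":[22,79,8],"o":{"irf":15}},"kcu":{"w":[34,70,61,16],"yyb":{"a":3,"t":96,"w":41,"zxp":35}}}
After op 6 (add /kcu/yyb 38): {"ei":{"pqp":{"bnp":68,"n":5,"v":70,"z":46},"r":{"uwf":47,"y":26}},"hw":{"b":[22,79,8],"o":{"irf":15}},"kcu":{"w":[34,70,61,16],"yyb":38}}
After op 7 (remove /hw/o): {"ei":{"pqp":{"bnp":68,"n":5,"v":70,"z":46},"r":{"uwf":47,"y":26}},"hw":{"b":[22,79,8]},"kcu":{"w":[34,70,61,16],"yyb":38}}
After op 8 (replace /kcu/w/2 8): {"ei":{"pqp":{"bnp":68,"n":5,"v":70,"z":46},"r":{"uwf":47,"y":26}},"hw":{"b":[22,79,8]},"kcu":{"w":[34,70,8,16],"yyb":38}}
After op 9 (add /kcu/xqa 3): {"ei":{"pqp":{"bnp":68,"n":5,"v":70,"z":46},"r":{"uwf":47,"y":26}},"hw":{"b":[22,79,8]},"kcu":{"w":[34,70,8,16],"xqa":3,"yyb":38}}
After op 10 (add /j 49): {"ei":{"pqp":{"bnp":68,"n":5,"v":70,"z":46},"r":{"uwf":47,"y":26}},"hw":{"b":[22,79,8]},"j":49,"kcu":{"w":[34,70,8,16],"xqa":3,"yyb":38}}
After op 11 (replace /ei/pqp/n 71): {"ei":{"pqp":{"bnp":68,"n":71,"v":70,"z":46},"r":{"uwf":47,"y":26}},"hw":{"b":[22,79,8]},"j":49,"kcu":{"w":[34,70,8,16],"xqa":3,"yyb":38}}
After op 12 (remove /hw/b/1): {"ei":{"pqp":{"bnp":68,"n":71,"v":70,"z":46},"r":{"uwf":47,"y":26}},"hw":{"b":[22,8]},"j":49,"kcu":{"w":[34,70,8,16],"xqa":3,"yyb":38}}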